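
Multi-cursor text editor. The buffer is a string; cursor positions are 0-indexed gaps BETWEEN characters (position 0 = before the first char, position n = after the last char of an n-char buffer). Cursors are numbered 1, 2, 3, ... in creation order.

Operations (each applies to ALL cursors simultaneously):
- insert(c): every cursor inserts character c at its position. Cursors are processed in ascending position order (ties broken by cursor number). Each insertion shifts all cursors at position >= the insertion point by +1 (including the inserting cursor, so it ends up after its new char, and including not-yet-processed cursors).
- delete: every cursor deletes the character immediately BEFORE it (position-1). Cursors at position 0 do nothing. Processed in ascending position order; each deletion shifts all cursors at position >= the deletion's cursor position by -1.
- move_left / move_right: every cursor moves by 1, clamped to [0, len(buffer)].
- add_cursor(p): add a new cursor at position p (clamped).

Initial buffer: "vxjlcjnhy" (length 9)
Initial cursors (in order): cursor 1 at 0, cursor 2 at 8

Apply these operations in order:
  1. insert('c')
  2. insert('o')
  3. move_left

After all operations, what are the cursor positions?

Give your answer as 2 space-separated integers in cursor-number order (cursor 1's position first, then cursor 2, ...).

Answer: 1 11

Derivation:
After op 1 (insert('c')): buffer="cvxjlcjnhcy" (len 11), cursors c1@1 c2@10, authorship 1........2.
After op 2 (insert('o')): buffer="covxjlcjnhcoy" (len 13), cursors c1@2 c2@12, authorship 11........22.
After op 3 (move_left): buffer="covxjlcjnhcoy" (len 13), cursors c1@1 c2@11, authorship 11........22.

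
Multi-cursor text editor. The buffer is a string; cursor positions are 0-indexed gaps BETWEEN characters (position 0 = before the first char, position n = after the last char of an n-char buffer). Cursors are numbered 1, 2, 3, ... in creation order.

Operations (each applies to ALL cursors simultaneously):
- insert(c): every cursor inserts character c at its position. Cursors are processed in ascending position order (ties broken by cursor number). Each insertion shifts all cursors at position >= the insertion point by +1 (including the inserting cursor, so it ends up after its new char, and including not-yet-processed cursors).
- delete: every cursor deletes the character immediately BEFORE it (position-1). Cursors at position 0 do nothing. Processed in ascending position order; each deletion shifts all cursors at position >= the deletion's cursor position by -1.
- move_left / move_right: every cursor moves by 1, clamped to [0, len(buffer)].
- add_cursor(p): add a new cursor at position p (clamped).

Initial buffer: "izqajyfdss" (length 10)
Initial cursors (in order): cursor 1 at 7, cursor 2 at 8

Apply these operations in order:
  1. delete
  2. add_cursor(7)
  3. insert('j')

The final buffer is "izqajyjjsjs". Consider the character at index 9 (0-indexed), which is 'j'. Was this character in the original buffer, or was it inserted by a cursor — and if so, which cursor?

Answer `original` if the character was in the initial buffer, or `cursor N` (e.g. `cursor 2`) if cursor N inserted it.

Answer: cursor 3

Derivation:
After op 1 (delete): buffer="izqajyss" (len 8), cursors c1@6 c2@6, authorship ........
After op 2 (add_cursor(7)): buffer="izqajyss" (len 8), cursors c1@6 c2@6 c3@7, authorship ........
After op 3 (insert('j')): buffer="izqajyjjsjs" (len 11), cursors c1@8 c2@8 c3@10, authorship ......12.3.
Authorship (.=original, N=cursor N): . . . . . . 1 2 . 3 .
Index 9: author = 3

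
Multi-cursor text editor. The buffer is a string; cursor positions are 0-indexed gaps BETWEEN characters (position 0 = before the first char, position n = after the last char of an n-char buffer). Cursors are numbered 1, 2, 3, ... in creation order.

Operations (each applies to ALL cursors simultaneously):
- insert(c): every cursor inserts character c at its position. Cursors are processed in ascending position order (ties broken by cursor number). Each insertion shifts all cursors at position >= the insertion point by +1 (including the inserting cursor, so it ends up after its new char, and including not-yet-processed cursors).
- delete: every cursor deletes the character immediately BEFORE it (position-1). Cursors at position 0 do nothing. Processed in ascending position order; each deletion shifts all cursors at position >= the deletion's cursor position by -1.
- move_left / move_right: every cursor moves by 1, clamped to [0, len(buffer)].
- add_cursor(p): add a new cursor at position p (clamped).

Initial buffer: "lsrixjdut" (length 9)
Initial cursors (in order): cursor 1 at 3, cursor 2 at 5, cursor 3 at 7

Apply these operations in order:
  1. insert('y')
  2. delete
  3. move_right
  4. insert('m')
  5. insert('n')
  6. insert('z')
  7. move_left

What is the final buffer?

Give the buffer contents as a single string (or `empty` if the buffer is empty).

After op 1 (insert('y')): buffer="lsryixyjdyut" (len 12), cursors c1@4 c2@7 c3@10, authorship ...1..2..3..
After op 2 (delete): buffer="lsrixjdut" (len 9), cursors c1@3 c2@5 c3@7, authorship .........
After op 3 (move_right): buffer="lsrixjdut" (len 9), cursors c1@4 c2@6 c3@8, authorship .........
After op 4 (insert('m')): buffer="lsrimxjmdumt" (len 12), cursors c1@5 c2@8 c3@11, authorship ....1..2..3.
After op 5 (insert('n')): buffer="lsrimnxjmndumnt" (len 15), cursors c1@6 c2@10 c3@14, authorship ....11..22..33.
After op 6 (insert('z')): buffer="lsrimnzxjmnzdumnzt" (len 18), cursors c1@7 c2@12 c3@17, authorship ....111..222..333.
After op 7 (move_left): buffer="lsrimnzxjmnzdumnzt" (len 18), cursors c1@6 c2@11 c3@16, authorship ....111..222..333.

Answer: lsrimnzxjmnzdumnzt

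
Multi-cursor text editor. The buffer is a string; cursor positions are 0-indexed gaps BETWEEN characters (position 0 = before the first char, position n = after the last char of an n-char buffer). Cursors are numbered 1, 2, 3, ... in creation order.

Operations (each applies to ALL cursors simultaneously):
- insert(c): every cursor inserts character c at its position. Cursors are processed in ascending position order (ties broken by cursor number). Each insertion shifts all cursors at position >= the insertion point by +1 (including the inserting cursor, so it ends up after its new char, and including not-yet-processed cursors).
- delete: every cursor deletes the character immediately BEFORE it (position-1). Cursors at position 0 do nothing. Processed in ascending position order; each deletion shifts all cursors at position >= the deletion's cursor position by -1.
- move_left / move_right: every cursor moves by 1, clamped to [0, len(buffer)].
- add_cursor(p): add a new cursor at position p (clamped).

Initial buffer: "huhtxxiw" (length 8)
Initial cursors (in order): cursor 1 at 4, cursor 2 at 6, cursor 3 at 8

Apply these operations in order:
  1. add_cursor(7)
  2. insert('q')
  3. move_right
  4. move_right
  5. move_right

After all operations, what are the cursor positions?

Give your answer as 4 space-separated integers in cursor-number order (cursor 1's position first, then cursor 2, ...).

Answer: 8 11 12 12

Derivation:
After op 1 (add_cursor(7)): buffer="huhtxxiw" (len 8), cursors c1@4 c2@6 c4@7 c3@8, authorship ........
After op 2 (insert('q')): buffer="huhtqxxqiqwq" (len 12), cursors c1@5 c2@8 c4@10 c3@12, authorship ....1..2.4.3
After op 3 (move_right): buffer="huhtqxxqiqwq" (len 12), cursors c1@6 c2@9 c4@11 c3@12, authorship ....1..2.4.3
After op 4 (move_right): buffer="huhtqxxqiqwq" (len 12), cursors c1@7 c2@10 c3@12 c4@12, authorship ....1..2.4.3
After op 5 (move_right): buffer="huhtqxxqiqwq" (len 12), cursors c1@8 c2@11 c3@12 c4@12, authorship ....1..2.4.3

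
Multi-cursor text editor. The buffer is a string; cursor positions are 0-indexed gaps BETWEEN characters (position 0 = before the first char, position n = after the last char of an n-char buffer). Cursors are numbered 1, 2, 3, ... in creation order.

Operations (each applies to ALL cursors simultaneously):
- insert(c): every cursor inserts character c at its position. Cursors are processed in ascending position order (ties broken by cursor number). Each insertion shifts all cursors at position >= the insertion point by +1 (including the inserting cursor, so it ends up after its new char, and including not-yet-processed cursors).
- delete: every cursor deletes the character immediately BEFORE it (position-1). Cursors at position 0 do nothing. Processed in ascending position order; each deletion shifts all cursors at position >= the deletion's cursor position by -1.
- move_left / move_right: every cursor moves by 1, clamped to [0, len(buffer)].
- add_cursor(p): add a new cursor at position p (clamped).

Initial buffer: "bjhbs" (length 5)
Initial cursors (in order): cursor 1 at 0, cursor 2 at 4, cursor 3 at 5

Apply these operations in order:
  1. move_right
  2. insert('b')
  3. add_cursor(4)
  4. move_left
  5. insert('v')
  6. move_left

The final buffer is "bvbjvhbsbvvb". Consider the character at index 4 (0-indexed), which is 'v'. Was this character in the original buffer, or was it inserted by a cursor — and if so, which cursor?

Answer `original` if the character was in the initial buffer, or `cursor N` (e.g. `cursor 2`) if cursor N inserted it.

Answer: cursor 4

Derivation:
After op 1 (move_right): buffer="bjhbs" (len 5), cursors c1@1 c2@5 c3@5, authorship .....
After op 2 (insert('b')): buffer="bbjhbsbb" (len 8), cursors c1@2 c2@8 c3@8, authorship .1....23
After op 3 (add_cursor(4)): buffer="bbjhbsbb" (len 8), cursors c1@2 c4@4 c2@8 c3@8, authorship .1....23
After op 4 (move_left): buffer="bbjhbsbb" (len 8), cursors c1@1 c4@3 c2@7 c3@7, authorship .1....23
After op 5 (insert('v')): buffer="bvbjvhbsbvvb" (len 12), cursors c1@2 c4@5 c2@11 c3@11, authorship .11.4...2233
After op 6 (move_left): buffer="bvbjvhbsbvvb" (len 12), cursors c1@1 c4@4 c2@10 c3@10, authorship .11.4...2233
Authorship (.=original, N=cursor N): . 1 1 . 4 . . . 2 2 3 3
Index 4: author = 4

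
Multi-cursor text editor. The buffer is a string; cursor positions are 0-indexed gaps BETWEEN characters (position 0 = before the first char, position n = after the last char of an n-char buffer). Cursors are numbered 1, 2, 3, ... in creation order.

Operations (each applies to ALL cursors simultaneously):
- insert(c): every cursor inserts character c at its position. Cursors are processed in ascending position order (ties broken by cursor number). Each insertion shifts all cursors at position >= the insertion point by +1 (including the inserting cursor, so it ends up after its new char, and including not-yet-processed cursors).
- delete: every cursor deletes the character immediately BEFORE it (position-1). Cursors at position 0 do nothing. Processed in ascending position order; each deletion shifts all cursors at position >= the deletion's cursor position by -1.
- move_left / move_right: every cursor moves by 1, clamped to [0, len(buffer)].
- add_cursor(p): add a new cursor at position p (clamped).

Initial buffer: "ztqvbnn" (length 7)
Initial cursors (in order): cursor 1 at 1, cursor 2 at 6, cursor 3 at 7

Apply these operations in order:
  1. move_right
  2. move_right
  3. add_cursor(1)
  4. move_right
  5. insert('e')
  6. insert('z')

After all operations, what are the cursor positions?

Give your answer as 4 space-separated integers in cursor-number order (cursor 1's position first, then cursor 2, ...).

After op 1 (move_right): buffer="ztqvbnn" (len 7), cursors c1@2 c2@7 c3@7, authorship .......
After op 2 (move_right): buffer="ztqvbnn" (len 7), cursors c1@3 c2@7 c3@7, authorship .......
After op 3 (add_cursor(1)): buffer="ztqvbnn" (len 7), cursors c4@1 c1@3 c2@7 c3@7, authorship .......
After op 4 (move_right): buffer="ztqvbnn" (len 7), cursors c4@2 c1@4 c2@7 c3@7, authorship .......
After op 5 (insert('e')): buffer="zteqvebnnee" (len 11), cursors c4@3 c1@6 c2@11 c3@11, authorship ..4..1...23
After op 6 (insert('z')): buffer="ztezqvezbnneezz" (len 15), cursors c4@4 c1@8 c2@15 c3@15, authorship ..44..11...2323

Answer: 8 15 15 4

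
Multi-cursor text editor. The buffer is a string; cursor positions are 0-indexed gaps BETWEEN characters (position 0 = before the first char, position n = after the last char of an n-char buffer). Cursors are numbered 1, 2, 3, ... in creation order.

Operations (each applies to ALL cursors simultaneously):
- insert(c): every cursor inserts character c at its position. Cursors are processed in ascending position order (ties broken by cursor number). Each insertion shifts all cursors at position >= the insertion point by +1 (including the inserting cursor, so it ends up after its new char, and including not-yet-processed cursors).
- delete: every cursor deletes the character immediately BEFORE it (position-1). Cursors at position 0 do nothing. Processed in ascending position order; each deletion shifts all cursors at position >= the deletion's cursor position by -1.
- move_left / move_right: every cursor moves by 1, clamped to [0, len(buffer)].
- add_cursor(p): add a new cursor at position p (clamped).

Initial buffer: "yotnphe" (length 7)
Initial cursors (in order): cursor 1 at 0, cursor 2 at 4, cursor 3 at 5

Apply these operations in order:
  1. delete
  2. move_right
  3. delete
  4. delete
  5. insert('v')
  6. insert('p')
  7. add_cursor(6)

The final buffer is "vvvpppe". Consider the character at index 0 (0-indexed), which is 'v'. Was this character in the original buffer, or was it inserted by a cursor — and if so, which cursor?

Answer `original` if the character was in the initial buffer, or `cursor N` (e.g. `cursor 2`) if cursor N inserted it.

Answer: cursor 1

Derivation:
After op 1 (delete): buffer="yothe" (len 5), cursors c1@0 c2@3 c3@3, authorship .....
After op 2 (move_right): buffer="yothe" (len 5), cursors c1@1 c2@4 c3@4, authorship .....
After op 3 (delete): buffer="oe" (len 2), cursors c1@0 c2@1 c3@1, authorship ..
After op 4 (delete): buffer="e" (len 1), cursors c1@0 c2@0 c3@0, authorship .
After op 5 (insert('v')): buffer="vvve" (len 4), cursors c1@3 c2@3 c3@3, authorship 123.
After op 6 (insert('p')): buffer="vvvpppe" (len 7), cursors c1@6 c2@6 c3@6, authorship 123123.
After op 7 (add_cursor(6)): buffer="vvvpppe" (len 7), cursors c1@6 c2@6 c3@6 c4@6, authorship 123123.
Authorship (.=original, N=cursor N): 1 2 3 1 2 3 .
Index 0: author = 1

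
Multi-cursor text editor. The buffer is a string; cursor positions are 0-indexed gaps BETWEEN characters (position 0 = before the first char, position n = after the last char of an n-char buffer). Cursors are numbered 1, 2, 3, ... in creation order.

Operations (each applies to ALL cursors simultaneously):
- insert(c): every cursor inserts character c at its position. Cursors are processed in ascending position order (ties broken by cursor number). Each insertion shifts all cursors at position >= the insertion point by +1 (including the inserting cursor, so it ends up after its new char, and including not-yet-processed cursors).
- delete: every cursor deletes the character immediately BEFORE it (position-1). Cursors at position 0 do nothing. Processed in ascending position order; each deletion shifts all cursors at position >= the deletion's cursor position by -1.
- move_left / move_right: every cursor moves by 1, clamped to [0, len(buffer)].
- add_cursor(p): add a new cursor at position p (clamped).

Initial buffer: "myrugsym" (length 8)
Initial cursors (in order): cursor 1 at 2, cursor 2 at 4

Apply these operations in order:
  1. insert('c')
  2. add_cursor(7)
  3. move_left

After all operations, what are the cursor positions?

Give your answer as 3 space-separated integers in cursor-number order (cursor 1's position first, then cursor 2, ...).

After op 1 (insert('c')): buffer="mycrucgsym" (len 10), cursors c1@3 c2@6, authorship ..1..2....
After op 2 (add_cursor(7)): buffer="mycrucgsym" (len 10), cursors c1@3 c2@6 c3@7, authorship ..1..2....
After op 3 (move_left): buffer="mycrucgsym" (len 10), cursors c1@2 c2@5 c3@6, authorship ..1..2....

Answer: 2 5 6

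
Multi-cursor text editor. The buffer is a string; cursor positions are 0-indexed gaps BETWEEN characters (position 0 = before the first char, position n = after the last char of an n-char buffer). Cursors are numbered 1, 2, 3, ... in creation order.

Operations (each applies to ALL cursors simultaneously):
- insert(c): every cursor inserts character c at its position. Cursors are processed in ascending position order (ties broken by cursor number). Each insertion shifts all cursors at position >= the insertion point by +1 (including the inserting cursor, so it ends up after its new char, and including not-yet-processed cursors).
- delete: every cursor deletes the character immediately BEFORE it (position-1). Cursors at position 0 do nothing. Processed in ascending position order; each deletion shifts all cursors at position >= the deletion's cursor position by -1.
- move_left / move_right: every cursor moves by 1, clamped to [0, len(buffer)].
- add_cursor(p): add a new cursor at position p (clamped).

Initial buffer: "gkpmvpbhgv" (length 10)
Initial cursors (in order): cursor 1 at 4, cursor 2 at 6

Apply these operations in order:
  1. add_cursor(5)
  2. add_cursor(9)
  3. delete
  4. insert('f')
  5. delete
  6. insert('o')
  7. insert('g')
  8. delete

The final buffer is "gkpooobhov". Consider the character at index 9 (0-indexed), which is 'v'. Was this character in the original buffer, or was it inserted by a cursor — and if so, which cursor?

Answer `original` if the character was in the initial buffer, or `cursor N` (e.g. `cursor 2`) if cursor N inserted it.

After op 1 (add_cursor(5)): buffer="gkpmvpbhgv" (len 10), cursors c1@4 c3@5 c2@6, authorship ..........
After op 2 (add_cursor(9)): buffer="gkpmvpbhgv" (len 10), cursors c1@4 c3@5 c2@6 c4@9, authorship ..........
After op 3 (delete): buffer="gkpbhv" (len 6), cursors c1@3 c2@3 c3@3 c4@5, authorship ......
After op 4 (insert('f')): buffer="gkpfffbhfv" (len 10), cursors c1@6 c2@6 c3@6 c4@9, authorship ...123..4.
After op 5 (delete): buffer="gkpbhv" (len 6), cursors c1@3 c2@3 c3@3 c4@5, authorship ......
After op 6 (insert('o')): buffer="gkpooobhov" (len 10), cursors c1@6 c2@6 c3@6 c4@9, authorship ...123..4.
After op 7 (insert('g')): buffer="gkpooogggbhogv" (len 14), cursors c1@9 c2@9 c3@9 c4@13, authorship ...123123..44.
After op 8 (delete): buffer="gkpooobhov" (len 10), cursors c1@6 c2@6 c3@6 c4@9, authorship ...123..4.
Authorship (.=original, N=cursor N): . . . 1 2 3 . . 4 .
Index 9: author = original

Answer: original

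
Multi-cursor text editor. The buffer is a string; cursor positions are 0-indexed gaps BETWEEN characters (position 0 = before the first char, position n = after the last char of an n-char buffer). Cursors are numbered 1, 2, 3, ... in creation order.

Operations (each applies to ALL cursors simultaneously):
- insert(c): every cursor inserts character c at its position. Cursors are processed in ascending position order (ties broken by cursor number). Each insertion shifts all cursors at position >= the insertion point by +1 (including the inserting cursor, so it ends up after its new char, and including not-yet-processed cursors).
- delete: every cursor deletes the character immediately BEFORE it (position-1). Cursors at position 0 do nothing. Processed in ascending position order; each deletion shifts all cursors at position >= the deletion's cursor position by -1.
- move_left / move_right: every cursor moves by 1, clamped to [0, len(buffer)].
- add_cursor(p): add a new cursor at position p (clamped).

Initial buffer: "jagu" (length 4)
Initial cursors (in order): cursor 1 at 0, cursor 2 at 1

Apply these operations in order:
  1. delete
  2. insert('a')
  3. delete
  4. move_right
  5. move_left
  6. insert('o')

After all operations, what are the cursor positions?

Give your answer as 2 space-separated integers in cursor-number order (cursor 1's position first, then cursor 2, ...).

After op 1 (delete): buffer="agu" (len 3), cursors c1@0 c2@0, authorship ...
After op 2 (insert('a')): buffer="aaagu" (len 5), cursors c1@2 c2@2, authorship 12...
After op 3 (delete): buffer="agu" (len 3), cursors c1@0 c2@0, authorship ...
After op 4 (move_right): buffer="agu" (len 3), cursors c1@1 c2@1, authorship ...
After op 5 (move_left): buffer="agu" (len 3), cursors c1@0 c2@0, authorship ...
After op 6 (insert('o')): buffer="ooagu" (len 5), cursors c1@2 c2@2, authorship 12...

Answer: 2 2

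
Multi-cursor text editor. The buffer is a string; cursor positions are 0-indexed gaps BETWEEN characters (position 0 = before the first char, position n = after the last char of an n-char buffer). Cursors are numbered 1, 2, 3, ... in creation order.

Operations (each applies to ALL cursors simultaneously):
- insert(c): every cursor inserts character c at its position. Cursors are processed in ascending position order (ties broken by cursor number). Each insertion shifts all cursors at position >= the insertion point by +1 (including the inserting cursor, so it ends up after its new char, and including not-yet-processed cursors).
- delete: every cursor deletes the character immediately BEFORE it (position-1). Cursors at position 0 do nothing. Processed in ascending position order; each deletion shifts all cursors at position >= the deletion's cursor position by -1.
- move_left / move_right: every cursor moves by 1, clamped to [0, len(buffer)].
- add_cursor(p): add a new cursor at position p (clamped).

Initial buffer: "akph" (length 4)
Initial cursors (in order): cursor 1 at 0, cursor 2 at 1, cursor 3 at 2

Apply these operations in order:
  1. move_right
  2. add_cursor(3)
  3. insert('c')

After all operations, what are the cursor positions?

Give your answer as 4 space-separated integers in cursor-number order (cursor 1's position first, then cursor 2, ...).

Answer: 2 4 7 7

Derivation:
After op 1 (move_right): buffer="akph" (len 4), cursors c1@1 c2@2 c3@3, authorship ....
After op 2 (add_cursor(3)): buffer="akph" (len 4), cursors c1@1 c2@2 c3@3 c4@3, authorship ....
After op 3 (insert('c')): buffer="ackcpcch" (len 8), cursors c1@2 c2@4 c3@7 c4@7, authorship .1.2.34.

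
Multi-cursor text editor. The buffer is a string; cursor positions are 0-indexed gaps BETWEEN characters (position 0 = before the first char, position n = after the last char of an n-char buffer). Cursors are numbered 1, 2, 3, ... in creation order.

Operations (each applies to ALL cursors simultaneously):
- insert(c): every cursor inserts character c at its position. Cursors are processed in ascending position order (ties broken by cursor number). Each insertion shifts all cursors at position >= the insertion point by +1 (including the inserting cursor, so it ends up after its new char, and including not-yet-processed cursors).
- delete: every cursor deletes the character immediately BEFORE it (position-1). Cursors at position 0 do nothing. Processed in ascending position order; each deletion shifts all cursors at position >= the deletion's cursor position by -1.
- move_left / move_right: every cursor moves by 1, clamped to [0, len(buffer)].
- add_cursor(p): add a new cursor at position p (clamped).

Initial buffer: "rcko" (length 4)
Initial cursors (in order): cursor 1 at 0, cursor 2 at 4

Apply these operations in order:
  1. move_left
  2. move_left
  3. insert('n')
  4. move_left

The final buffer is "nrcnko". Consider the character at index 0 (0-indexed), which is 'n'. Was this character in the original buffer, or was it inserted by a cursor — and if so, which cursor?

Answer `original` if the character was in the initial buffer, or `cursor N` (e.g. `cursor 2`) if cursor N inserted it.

After op 1 (move_left): buffer="rcko" (len 4), cursors c1@0 c2@3, authorship ....
After op 2 (move_left): buffer="rcko" (len 4), cursors c1@0 c2@2, authorship ....
After op 3 (insert('n')): buffer="nrcnko" (len 6), cursors c1@1 c2@4, authorship 1..2..
After op 4 (move_left): buffer="nrcnko" (len 6), cursors c1@0 c2@3, authorship 1..2..
Authorship (.=original, N=cursor N): 1 . . 2 . .
Index 0: author = 1

Answer: cursor 1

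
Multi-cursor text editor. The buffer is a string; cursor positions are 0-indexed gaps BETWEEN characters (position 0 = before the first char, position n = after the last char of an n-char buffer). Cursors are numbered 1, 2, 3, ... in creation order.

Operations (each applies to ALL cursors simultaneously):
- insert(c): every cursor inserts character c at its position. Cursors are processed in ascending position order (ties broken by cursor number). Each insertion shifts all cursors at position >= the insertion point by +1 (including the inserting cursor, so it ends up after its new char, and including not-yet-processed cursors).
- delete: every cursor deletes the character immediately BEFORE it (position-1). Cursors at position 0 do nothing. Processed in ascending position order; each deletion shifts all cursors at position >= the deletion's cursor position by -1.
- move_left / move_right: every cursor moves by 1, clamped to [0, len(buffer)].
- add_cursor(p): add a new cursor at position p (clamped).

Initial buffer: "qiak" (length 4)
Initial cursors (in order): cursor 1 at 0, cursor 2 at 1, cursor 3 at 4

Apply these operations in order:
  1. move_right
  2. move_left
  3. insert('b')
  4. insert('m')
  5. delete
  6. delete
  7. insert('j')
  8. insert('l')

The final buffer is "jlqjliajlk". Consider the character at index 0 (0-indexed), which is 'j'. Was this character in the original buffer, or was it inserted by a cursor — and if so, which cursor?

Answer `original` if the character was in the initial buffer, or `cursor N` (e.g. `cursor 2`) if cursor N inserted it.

After op 1 (move_right): buffer="qiak" (len 4), cursors c1@1 c2@2 c3@4, authorship ....
After op 2 (move_left): buffer="qiak" (len 4), cursors c1@0 c2@1 c3@3, authorship ....
After op 3 (insert('b')): buffer="bqbiabk" (len 7), cursors c1@1 c2@3 c3@6, authorship 1.2..3.
After op 4 (insert('m')): buffer="bmqbmiabmk" (len 10), cursors c1@2 c2@5 c3@9, authorship 11.22..33.
After op 5 (delete): buffer="bqbiabk" (len 7), cursors c1@1 c2@3 c3@6, authorship 1.2..3.
After op 6 (delete): buffer="qiak" (len 4), cursors c1@0 c2@1 c3@3, authorship ....
After op 7 (insert('j')): buffer="jqjiajk" (len 7), cursors c1@1 c2@3 c3@6, authorship 1.2..3.
After op 8 (insert('l')): buffer="jlqjliajlk" (len 10), cursors c1@2 c2@5 c3@9, authorship 11.22..33.
Authorship (.=original, N=cursor N): 1 1 . 2 2 . . 3 3 .
Index 0: author = 1

Answer: cursor 1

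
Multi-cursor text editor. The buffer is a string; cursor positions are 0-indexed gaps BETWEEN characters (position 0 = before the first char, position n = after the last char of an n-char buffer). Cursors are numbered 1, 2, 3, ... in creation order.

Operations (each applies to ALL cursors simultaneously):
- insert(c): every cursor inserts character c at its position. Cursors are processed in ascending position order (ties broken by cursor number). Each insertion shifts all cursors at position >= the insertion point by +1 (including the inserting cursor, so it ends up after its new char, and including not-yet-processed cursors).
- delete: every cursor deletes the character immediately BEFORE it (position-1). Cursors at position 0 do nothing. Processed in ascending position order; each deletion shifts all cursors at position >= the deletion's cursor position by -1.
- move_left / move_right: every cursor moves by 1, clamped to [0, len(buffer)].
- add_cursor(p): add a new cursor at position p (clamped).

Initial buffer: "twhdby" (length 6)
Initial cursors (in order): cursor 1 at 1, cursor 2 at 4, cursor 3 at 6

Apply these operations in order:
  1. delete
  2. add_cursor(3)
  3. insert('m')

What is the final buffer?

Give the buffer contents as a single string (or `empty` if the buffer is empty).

Answer: mwhmbmm

Derivation:
After op 1 (delete): buffer="whb" (len 3), cursors c1@0 c2@2 c3@3, authorship ...
After op 2 (add_cursor(3)): buffer="whb" (len 3), cursors c1@0 c2@2 c3@3 c4@3, authorship ...
After op 3 (insert('m')): buffer="mwhmbmm" (len 7), cursors c1@1 c2@4 c3@7 c4@7, authorship 1..2.34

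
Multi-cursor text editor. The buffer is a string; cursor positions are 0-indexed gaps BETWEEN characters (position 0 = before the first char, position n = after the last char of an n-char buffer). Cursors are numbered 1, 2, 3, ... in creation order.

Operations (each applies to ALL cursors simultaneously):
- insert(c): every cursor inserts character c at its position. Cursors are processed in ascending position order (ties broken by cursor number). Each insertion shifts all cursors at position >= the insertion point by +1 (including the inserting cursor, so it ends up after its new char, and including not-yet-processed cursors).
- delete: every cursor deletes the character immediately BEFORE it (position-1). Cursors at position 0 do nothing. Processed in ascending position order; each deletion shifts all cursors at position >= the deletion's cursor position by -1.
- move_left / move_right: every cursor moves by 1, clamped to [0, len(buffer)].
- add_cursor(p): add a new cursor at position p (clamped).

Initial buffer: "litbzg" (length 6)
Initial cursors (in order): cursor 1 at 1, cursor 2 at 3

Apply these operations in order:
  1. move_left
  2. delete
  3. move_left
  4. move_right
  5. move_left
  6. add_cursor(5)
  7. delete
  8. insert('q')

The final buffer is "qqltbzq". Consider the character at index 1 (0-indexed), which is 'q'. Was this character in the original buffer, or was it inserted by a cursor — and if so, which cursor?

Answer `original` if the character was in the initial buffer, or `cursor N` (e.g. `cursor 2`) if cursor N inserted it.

After op 1 (move_left): buffer="litbzg" (len 6), cursors c1@0 c2@2, authorship ......
After op 2 (delete): buffer="ltbzg" (len 5), cursors c1@0 c2@1, authorship .....
After op 3 (move_left): buffer="ltbzg" (len 5), cursors c1@0 c2@0, authorship .....
After op 4 (move_right): buffer="ltbzg" (len 5), cursors c1@1 c2@1, authorship .....
After op 5 (move_left): buffer="ltbzg" (len 5), cursors c1@0 c2@0, authorship .....
After op 6 (add_cursor(5)): buffer="ltbzg" (len 5), cursors c1@0 c2@0 c3@5, authorship .....
After op 7 (delete): buffer="ltbz" (len 4), cursors c1@0 c2@0 c3@4, authorship ....
After op 8 (insert('q')): buffer="qqltbzq" (len 7), cursors c1@2 c2@2 c3@7, authorship 12....3
Authorship (.=original, N=cursor N): 1 2 . . . . 3
Index 1: author = 2

Answer: cursor 2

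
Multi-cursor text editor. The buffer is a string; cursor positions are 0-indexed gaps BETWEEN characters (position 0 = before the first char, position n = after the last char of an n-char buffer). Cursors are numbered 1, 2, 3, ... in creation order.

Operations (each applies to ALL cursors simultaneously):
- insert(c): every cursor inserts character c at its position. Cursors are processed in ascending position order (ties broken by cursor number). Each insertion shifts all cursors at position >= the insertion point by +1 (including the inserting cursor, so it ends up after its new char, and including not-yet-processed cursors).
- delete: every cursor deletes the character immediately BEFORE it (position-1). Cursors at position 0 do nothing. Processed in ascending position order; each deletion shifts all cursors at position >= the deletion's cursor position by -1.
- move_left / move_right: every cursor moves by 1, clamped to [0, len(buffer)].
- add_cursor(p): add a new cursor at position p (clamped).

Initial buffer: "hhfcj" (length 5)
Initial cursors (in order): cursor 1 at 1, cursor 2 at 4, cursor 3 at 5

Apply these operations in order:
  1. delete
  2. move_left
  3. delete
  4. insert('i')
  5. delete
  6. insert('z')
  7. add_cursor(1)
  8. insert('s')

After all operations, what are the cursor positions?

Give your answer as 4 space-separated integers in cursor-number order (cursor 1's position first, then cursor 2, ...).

Answer: 7 7 7 2

Derivation:
After op 1 (delete): buffer="hf" (len 2), cursors c1@0 c2@2 c3@2, authorship ..
After op 2 (move_left): buffer="hf" (len 2), cursors c1@0 c2@1 c3@1, authorship ..
After op 3 (delete): buffer="f" (len 1), cursors c1@0 c2@0 c3@0, authorship .
After op 4 (insert('i')): buffer="iiif" (len 4), cursors c1@3 c2@3 c3@3, authorship 123.
After op 5 (delete): buffer="f" (len 1), cursors c1@0 c2@0 c3@0, authorship .
After op 6 (insert('z')): buffer="zzzf" (len 4), cursors c1@3 c2@3 c3@3, authorship 123.
After op 7 (add_cursor(1)): buffer="zzzf" (len 4), cursors c4@1 c1@3 c2@3 c3@3, authorship 123.
After op 8 (insert('s')): buffer="zszzsssf" (len 8), cursors c4@2 c1@7 c2@7 c3@7, authorship 1423123.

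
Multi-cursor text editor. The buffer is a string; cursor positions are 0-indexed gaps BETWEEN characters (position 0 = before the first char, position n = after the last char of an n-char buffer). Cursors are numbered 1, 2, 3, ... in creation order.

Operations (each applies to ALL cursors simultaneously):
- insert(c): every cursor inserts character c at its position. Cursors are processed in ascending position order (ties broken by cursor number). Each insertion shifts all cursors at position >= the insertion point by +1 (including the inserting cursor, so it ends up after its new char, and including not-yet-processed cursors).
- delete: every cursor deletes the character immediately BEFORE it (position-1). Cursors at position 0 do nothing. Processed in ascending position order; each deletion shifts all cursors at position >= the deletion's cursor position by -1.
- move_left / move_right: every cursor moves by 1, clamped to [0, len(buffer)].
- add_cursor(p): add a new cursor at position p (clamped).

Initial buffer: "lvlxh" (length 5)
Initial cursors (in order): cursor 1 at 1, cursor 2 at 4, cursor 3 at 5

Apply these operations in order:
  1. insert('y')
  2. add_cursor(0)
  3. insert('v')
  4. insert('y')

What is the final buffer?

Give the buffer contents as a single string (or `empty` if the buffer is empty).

After op 1 (insert('y')): buffer="lyvlxyhy" (len 8), cursors c1@2 c2@6 c3@8, authorship .1...2.3
After op 2 (add_cursor(0)): buffer="lyvlxyhy" (len 8), cursors c4@0 c1@2 c2@6 c3@8, authorship .1...2.3
After op 3 (insert('v')): buffer="vlyvvlxyvhyv" (len 12), cursors c4@1 c1@4 c2@9 c3@12, authorship 4.11...22.33
After op 4 (insert('y')): buffer="vylyvyvlxyvyhyvy" (len 16), cursors c4@2 c1@6 c2@12 c3@16, authorship 44.111...222.333

Answer: vylyvyvlxyvyhyvy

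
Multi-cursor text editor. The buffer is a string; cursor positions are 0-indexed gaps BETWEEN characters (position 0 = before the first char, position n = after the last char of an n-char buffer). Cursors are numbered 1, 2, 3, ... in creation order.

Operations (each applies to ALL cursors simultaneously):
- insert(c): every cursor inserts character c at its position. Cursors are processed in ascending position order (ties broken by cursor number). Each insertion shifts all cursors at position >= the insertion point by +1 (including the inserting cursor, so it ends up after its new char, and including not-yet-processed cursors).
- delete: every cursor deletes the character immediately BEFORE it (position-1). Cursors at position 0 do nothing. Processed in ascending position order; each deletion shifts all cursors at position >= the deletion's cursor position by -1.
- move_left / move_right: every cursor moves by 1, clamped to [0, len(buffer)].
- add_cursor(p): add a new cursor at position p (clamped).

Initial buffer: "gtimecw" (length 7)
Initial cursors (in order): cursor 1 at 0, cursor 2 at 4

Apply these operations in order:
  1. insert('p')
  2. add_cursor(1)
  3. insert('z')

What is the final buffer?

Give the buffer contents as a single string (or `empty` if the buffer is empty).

After op 1 (insert('p')): buffer="pgtimpecw" (len 9), cursors c1@1 c2@6, authorship 1....2...
After op 2 (add_cursor(1)): buffer="pgtimpecw" (len 9), cursors c1@1 c3@1 c2@6, authorship 1....2...
After op 3 (insert('z')): buffer="pzzgtimpzecw" (len 12), cursors c1@3 c3@3 c2@9, authorship 113....22...

Answer: pzzgtimpzecw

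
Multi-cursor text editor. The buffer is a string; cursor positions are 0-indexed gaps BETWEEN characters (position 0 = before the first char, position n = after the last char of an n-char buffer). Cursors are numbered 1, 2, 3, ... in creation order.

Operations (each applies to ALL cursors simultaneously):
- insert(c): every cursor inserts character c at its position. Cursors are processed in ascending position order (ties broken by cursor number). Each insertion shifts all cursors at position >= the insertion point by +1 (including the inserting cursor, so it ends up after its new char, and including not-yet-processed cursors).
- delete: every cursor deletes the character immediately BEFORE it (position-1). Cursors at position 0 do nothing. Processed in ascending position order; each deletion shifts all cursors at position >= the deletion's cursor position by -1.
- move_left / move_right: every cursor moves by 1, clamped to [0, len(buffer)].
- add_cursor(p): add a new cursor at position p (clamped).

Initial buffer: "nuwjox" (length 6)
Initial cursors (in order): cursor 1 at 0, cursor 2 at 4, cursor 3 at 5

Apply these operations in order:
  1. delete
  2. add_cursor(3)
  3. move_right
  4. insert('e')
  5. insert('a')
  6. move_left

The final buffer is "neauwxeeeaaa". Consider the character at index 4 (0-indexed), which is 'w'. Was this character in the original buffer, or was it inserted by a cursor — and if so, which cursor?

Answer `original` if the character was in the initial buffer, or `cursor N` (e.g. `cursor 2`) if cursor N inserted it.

Answer: original

Derivation:
After op 1 (delete): buffer="nuwx" (len 4), cursors c1@0 c2@3 c3@3, authorship ....
After op 2 (add_cursor(3)): buffer="nuwx" (len 4), cursors c1@0 c2@3 c3@3 c4@3, authorship ....
After op 3 (move_right): buffer="nuwx" (len 4), cursors c1@1 c2@4 c3@4 c4@4, authorship ....
After op 4 (insert('e')): buffer="neuwxeee" (len 8), cursors c1@2 c2@8 c3@8 c4@8, authorship .1...234
After op 5 (insert('a')): buffer="neauwxeeeaaa" (len 12), cursors c1@3 c2@12 c3@12 c4@12, authorship .11...234234
After op 6 (move_left): buffer="neauwxeeeaaa" (len 12), cursors c1@2 c2@11 c3@11 c4@11, authorship .11...234234
Authorship (.=original, N=cursor N): . 1 1 . . . 2 3 4 2 3 4
Index 4: author = original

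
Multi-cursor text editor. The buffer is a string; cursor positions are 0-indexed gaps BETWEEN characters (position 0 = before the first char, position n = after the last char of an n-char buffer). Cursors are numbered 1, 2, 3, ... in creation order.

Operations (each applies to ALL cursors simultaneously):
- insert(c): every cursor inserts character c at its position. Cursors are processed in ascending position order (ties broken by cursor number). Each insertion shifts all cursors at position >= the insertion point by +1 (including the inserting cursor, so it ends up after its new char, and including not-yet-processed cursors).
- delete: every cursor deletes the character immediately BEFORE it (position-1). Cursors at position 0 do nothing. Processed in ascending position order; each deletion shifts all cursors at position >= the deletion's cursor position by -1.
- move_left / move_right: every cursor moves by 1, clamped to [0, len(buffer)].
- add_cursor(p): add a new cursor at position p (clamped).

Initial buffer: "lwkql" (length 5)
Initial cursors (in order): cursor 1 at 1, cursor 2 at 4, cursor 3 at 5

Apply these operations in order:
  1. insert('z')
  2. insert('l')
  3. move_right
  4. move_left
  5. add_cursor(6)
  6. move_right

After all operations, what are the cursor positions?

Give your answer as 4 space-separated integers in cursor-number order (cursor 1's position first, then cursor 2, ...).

After op 1 (insert('z')): buffer="lzwkqzlz" (len 8), cursors c1@2 c2@6 c3@8, authorship .1...2.3
After op 2 (insert('l')): buffer="lzlwkqzllzl" (len 11), cursors c1@3 c2@8 c3@11, authorship .11...22.33
After op 3 (move_right): buffer="lzlwkqzllzl" (len 11), cursors c1@4 c2@9 c3@11, authorship .11...22.33
After op 4 (move_left): buffer="lzlwkqzllzl" (len 11), cursors c1@3 c2@8 c3@10, authorship .11...22.33
After op 5 (add_cursor(6)): buffer="lzlwkqzllzl" (len 11), cursors c1@3 c4@6 c2@8 c3@10, authorship .11...22.33
After op 6 (move_right): buffer="lzlwkqzllzl" (len 11), cursors c1@4 c4@7 c2@9 c3@11, authorship .11...22.33

Answer: 4 9 11 7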